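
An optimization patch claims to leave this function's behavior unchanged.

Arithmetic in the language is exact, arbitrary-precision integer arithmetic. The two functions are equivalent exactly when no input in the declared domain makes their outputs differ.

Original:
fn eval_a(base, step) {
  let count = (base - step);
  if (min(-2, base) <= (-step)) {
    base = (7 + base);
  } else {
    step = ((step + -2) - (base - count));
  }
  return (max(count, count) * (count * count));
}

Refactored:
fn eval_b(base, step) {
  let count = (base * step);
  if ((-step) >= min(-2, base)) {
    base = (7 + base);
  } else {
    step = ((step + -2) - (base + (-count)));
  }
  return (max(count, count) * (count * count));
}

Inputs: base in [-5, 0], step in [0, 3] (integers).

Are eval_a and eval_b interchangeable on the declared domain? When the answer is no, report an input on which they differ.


Consider the input base=-5, step=0.
eval_a: count = -5; (min(-2, base) <= (-step)) -> true; base = 2; return -125
eval_b: count = 0; ((-step) >= min(-2, base)) -> true; base = 2; return 0
-125 and 0 differ, so these are not the same function on this domain.
verdict: not equivalent; witness: base=-5, step=0


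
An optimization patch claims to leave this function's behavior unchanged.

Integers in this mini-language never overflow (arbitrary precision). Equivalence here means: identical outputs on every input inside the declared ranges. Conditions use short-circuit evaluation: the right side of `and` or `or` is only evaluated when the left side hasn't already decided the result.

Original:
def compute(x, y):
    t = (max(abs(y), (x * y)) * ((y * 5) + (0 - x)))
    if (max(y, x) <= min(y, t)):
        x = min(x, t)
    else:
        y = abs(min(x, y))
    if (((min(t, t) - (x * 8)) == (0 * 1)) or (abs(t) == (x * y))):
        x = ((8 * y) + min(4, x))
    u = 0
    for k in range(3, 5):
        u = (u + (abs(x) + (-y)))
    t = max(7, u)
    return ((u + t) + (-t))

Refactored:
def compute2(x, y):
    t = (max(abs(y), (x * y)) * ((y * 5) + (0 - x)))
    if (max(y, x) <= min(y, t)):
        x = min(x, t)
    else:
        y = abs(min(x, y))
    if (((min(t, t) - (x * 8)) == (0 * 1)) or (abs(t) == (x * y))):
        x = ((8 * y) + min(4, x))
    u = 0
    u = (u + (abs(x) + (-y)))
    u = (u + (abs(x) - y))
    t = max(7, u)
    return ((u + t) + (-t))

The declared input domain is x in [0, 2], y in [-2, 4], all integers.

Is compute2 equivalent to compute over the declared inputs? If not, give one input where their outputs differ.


The two are interchangeable: min/max/abs usage differs, plus arithmetic usage differs, plus local variable names differ, plus loop structure differs, and every declared input agrees.
Spot check at x=2, y=1 — compute: t=6, then (max(y, x) <= min(y, t)) is false, then y=1, then (((min(t, t) - (x * 8)) == (0 * 1)) or (abs(t) == (x * y))) is false, then u=0, then (k=3), then u=1, then (k=4), then u=2, then t=7, then returns 2. compute2: t=6, then (max(y, x) <= min(y, t)) is false, then y=1, then (((min(t, t) - (x * 8)) == (0 * 1)) or (abs(t) == (x * y))) is false, then u=0, then u=1, then u=2, then t=7, then returns 2. Both give 2.
Across all 21 domain points the two functions coincide.
verdict: equivalent


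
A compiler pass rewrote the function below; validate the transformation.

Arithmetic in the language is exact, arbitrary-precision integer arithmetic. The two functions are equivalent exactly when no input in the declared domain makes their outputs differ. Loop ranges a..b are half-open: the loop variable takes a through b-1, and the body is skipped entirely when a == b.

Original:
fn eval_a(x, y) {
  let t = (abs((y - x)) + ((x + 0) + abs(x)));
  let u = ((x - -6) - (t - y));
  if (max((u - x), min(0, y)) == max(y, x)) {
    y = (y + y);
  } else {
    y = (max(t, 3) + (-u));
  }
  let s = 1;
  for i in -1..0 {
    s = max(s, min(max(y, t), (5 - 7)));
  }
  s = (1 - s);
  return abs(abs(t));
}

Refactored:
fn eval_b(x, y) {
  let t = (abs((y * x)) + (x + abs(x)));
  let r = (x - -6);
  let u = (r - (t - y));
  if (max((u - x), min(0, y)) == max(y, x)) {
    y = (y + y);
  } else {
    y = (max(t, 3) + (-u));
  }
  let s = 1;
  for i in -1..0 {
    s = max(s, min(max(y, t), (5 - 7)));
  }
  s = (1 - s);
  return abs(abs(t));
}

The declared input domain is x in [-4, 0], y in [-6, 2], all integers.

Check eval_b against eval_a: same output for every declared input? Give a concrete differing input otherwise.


Run the pair on x=-4, y=-6.
eval_a: t = 2; u = -6; (max((u - x), min(0, y)) == max(y, x)) -> false; y = 9; s = 1; [i=-1]; s = 1; s = 0; return 2
eval_b: t = 24; r = 2; u = -28; (max((u - x), min(0, y)) == max(y, x)) -> false; y = 52; s = 1; [i=-1]; s = 1; s = 0; return 24
2 against 24: the behavior changed.
verdict: not equivalent; witness: x=-4, y=-6


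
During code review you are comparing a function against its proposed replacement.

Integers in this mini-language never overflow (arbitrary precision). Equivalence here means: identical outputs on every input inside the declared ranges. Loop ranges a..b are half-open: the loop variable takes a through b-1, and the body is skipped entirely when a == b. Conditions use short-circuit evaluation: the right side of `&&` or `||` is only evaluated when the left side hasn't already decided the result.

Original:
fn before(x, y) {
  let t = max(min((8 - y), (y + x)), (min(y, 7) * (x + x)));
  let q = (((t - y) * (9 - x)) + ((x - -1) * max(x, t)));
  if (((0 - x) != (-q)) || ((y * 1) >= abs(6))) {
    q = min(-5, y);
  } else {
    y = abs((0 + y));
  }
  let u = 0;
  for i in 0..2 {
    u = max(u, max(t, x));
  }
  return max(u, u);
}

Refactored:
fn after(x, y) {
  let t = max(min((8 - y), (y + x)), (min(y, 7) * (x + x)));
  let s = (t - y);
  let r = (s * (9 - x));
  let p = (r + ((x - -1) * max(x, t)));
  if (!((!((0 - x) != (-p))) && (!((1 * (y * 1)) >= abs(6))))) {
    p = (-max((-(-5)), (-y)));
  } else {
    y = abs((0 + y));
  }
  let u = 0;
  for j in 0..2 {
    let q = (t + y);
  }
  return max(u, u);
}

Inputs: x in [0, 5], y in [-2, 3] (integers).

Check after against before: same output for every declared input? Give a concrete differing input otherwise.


There is a counterexample at x=0, y=1: 1 on one side, 0 on the other.
before: t becomes 1; next q becomes 1; next (((0 - x) != (-q)) || ((y * 1) >= abs(6))) evaluates to true; next q becomes -5; next u becomes 0; next at i=0:; next u becomes 1; next at i=1:; next u becomes 1; next final value 1
after: t becomes 1; next s becomes 0; next r becomes 0; next p becomes 1; next (!((!((0 - x) != (-p))) && (!((1 * (y * 1)) >= abs(6))))) evaluates to true; next p becomes -5; next u becomes 0; next at j=0:; next q becomes 2; next at j=1:; next q becomes 2; next final value 0
verdict: not equivalent; witness: x=0, y=1


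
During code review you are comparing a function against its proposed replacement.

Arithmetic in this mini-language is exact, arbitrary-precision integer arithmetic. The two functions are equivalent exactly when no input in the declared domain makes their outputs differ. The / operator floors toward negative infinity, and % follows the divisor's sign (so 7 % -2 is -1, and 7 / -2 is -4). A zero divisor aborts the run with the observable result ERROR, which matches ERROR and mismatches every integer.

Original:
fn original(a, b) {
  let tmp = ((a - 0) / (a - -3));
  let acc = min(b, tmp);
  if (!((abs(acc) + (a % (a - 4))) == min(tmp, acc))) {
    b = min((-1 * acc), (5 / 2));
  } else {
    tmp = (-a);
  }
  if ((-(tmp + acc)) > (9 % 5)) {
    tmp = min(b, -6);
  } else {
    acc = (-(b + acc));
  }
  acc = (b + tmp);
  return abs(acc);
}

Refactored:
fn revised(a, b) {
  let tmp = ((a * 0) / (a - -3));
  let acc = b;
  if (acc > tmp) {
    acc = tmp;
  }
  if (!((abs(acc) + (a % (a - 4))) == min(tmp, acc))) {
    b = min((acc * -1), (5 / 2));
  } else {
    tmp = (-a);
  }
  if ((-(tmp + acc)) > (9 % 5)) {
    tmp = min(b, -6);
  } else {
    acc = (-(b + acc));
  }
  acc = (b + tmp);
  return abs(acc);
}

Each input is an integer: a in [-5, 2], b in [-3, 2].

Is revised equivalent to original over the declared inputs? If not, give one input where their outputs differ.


Not equivalent: a=-5, b=-3 separates them (4 vs 2).
original: tmp becomes 2; next acc becomes -3; next (!((abs(acc) + (a % (a - 4))) == min(tmp, acc))) evaluates to true; next b becomes 2; next ((-(tmp + acc)) > (9 % 5)) evaluates to false; next acc becomes 1; next acc becomes 4; next final value 4
revised: tmp becomes 0; next acc becomes -3; next (acc > tmp) evaluates to false; next (!((abs(acc) + (a % (a - 4))) == min(tmp, acc))) evaluates to true; next b becomes 2; next ((-(tmp + acc)) > (9 % 5)) evaluates to false; next acc becomes 1; next acc becomes 2; next final value 2
verdict: not equivalent; witness: a=-5, b=-3


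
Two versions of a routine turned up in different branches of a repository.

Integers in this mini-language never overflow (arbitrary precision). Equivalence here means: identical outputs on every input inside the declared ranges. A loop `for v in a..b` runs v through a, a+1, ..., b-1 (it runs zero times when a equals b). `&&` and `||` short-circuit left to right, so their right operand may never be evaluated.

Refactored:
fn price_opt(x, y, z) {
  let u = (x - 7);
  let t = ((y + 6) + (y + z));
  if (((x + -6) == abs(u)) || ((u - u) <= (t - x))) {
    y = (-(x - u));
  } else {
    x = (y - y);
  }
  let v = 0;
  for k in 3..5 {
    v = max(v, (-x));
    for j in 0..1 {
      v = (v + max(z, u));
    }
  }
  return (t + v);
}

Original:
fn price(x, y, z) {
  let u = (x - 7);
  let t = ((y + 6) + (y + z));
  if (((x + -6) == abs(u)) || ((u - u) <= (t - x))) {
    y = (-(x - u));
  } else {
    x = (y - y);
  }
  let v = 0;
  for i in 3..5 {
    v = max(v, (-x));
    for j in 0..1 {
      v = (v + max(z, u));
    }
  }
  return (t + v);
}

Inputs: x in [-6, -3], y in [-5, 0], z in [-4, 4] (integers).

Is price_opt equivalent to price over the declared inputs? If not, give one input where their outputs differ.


Side by side, the visible changes include: local variable names differ.
As a probe, take x=-6, y=-4, z=1: price runs u becomes -13; next t becomes -1; next (((x + -6) == abs(u)) || ((u - u) <= (t - x))) evaluates to true; next y becomes -7; next v becomes 0; next at i=3:; next v becomes 6; next at j=0:; next v becomes 7; next at i=4:; next v becomes 7; next at j=0:; next v becomes 8; next final value 7; price_opt runs u becomes -13; next t becomes -1; next (((x + -6) == abs(u)) || ((u - u) <= (t - x))) evaluates to true; next y becomes -7; next v becomes 0; next at k=3:; next v becomes 6; next at j=0:; next v becomes 7; next at k=4:; next v becomes 7; next at j=0:; next v becomes 8; next final value 7; both end at 7.
Every one of the 216 inputs gives matching results.
verdict: equivalent


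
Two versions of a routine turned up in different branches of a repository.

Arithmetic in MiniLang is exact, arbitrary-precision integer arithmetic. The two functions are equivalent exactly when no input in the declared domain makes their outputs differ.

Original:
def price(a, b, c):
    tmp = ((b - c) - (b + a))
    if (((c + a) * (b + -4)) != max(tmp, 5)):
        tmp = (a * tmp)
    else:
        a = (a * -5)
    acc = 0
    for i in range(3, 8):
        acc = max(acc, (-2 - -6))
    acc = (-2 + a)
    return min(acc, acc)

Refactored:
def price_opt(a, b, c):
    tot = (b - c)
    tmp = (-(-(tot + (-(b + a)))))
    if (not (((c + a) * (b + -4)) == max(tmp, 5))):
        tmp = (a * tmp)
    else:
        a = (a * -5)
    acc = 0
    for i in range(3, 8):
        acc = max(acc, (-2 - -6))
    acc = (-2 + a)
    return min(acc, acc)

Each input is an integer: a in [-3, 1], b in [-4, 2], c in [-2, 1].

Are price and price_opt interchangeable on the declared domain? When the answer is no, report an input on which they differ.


Equivalent — the differences include comparison usage differs, and local variable names differ, and statement counts differ, and arithmetic usage differs, and boolean connective usage differs, yet no declared input distinguishes the two.
Spot check at a=-2, b=2, c=-2 — price: tmp = 4; (((c + a) * (b + -4)) != max(tmp, 5)) -> true; tmp = -8; acc = 0; [i=3]; acc = 4; [i=4]; acc = 4; [i=5]; acc = 4; [i=6]; acc = 4; [i=7]; acc = 4; acc = -4; return -4. price_opt: tot = 4; tmp = 4; (not (((c + a) * (b + -4)) == max(tmp, 5))) -> true; tmp = -8; acc = 0; [i=3]; acc = 4; [i=4]; acc = 4; [i=5]; acc = 4; [i=6]; acc = 4; [i=7]; acc = 4; acc = -4; return -4. Both give -4.
Sweeping the whole domain (140 inputs) finds no disagreement.
verdict: equivalent


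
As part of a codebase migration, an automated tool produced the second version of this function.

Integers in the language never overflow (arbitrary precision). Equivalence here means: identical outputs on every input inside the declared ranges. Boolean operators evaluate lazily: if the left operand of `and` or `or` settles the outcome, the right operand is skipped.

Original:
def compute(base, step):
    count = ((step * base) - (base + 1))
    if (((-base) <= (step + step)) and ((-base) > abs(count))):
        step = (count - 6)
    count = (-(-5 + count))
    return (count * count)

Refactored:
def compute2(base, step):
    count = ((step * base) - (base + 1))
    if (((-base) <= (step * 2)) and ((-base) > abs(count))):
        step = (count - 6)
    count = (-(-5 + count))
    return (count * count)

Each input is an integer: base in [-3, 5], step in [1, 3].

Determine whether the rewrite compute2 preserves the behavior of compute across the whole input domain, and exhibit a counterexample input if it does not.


Behavior is preserved: although constant usage differs, and arithmetic usage differs, the outputs never diverge.
Spot check at base=-3, step=2 — compute: count := -4 | (((-base) <= (step + step)) and ((-base) > abs(count))): false | count := 9 | result 81. compute2: count := -4 | (((-base) <= (step * 2)) and ((-base) > abs(count))): false | count := 9 | result 81. Both give 81.
Checked all 27 inputs in the declared domain: the outputs agree on every one.
verdict: equivalent


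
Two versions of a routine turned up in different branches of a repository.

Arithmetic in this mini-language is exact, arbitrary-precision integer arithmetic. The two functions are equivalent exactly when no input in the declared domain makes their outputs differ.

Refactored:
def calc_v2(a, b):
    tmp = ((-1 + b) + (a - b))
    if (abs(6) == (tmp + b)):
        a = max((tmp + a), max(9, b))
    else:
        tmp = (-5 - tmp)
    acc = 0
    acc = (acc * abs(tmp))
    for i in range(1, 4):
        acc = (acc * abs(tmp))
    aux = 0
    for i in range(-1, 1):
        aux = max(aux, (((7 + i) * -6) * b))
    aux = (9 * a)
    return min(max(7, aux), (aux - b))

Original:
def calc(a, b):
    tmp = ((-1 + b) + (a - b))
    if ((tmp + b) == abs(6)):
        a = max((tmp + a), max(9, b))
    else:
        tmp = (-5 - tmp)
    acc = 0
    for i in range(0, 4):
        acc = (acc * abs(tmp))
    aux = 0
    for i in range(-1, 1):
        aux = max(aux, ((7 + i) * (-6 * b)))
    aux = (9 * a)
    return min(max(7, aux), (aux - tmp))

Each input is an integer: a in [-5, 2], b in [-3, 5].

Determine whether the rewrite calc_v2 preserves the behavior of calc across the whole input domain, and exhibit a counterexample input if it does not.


The rewrite breaks on a=-5, b=-3, where the results are -46 and -42.
calc: tmp := -6 | ((tmp + b) == abs(6)): false | tmp := 1 | acc := 0 | iter i=0: | acc := 0 | iter i=1: | acc := 0 | iter i=2: | acc := 0 | iter i=3: | acc := 0 | aux := 0 | iter i=-1: | aux := 108 | iter i=0: | aux := 126 | aux := -45 | result -46
calc_v2: tmp := -6 | (abs(6) == (tmp + b)): false | tmp := 1 | acc := 0 | acc := 0 | iter i=1: | acc := 0 | iter i=2: | acc := 0 | iter i=3: | acc := 0 | aux := 0 | iter i=-1: | aux := 108 | iter i=0: | aux := 126 | aux := -45 | result -42
verdict: not equivalent; witness: a=-5, b=-3


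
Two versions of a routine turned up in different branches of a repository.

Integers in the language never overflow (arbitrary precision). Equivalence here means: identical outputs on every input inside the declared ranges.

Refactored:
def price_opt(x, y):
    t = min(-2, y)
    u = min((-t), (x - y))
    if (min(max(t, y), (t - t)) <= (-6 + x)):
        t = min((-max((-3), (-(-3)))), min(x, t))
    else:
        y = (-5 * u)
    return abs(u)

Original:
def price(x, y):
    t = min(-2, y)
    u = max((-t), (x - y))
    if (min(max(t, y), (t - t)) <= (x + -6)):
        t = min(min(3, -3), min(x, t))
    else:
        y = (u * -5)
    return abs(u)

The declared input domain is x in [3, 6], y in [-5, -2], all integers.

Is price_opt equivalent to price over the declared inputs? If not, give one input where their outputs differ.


These are not equivalent — on x=3, y=-5 the outputs split (8 vs 5).
price: t becomes -5; next u becomes 8; next (min(max(t, y), (t - t)) <= (x + -6)) evaluates to true; next t becomes -5; next final value 8
price_opt: t becomes -5; next u becomes 5; next (min(max(t, y), (t - t)) <= (-6 + x)) evaluates to true; next t becomes -5; next final value 5
verdict: not equivalent; witness: x=3, y=-5


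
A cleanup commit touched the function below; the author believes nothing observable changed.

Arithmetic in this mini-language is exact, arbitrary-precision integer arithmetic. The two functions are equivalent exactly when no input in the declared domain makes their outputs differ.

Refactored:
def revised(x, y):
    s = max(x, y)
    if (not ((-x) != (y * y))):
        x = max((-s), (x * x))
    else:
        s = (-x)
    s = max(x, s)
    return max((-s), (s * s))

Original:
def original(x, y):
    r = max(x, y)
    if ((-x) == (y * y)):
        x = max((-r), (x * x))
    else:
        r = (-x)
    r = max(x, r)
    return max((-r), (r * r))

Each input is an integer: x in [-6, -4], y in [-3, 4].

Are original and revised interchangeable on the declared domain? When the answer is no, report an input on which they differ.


The two are interchangeable: boolean connective usage differs, and local variable names differ, and comparison usage differs, and every declared input agrees.
Spot check at x=-5, y=-1 — original: r = -1; ((-x) == (y * y)) -> false; r = 5; r = 5; return 25. revised: s = -1; (not ((-x) != (y * y))) -> false; s = 5; s = 5; return 25. Both give 25.
Checked all 24 inputs in the declared domain: the outputs agree on every one.
verdict: equivalent


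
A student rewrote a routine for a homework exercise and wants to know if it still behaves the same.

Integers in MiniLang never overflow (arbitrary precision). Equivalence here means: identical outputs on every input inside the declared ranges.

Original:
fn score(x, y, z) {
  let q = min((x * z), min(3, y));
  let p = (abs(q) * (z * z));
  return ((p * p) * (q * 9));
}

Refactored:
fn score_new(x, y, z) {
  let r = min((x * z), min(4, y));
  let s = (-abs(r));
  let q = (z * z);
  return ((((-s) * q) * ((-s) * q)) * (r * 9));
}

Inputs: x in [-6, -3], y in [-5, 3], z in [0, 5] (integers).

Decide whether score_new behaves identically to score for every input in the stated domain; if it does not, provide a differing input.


Equivalent. Although `3` became `4`, no input in the stated domain can expose it.
Every one of the 216 inputs gives matching results.
Spot check at x=-5, y=0, z=1 — score: q=-5, then p=5, then returns -1125. score_new: r=-5, then s=-5, then q=1, then returns -1125. Both give -1125.
verdict: equivalent


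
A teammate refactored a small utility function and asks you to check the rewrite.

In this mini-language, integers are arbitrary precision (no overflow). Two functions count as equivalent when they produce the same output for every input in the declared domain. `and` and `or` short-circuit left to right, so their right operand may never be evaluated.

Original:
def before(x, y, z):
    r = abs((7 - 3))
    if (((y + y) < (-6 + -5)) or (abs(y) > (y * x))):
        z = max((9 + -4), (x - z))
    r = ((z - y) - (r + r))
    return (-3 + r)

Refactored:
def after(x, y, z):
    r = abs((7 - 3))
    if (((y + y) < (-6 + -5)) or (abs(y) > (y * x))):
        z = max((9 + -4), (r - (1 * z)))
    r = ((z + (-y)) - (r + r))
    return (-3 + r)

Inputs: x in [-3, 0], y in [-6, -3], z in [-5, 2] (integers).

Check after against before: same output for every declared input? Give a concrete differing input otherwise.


Not equivalent: x=-3, y=-6, z=-5 separates them (0 vs 4).
before: r=4, then (((y + y) < (-6 + -5)) or (abs(y) > (y * x))) is true, then z=5, then r=3, then returns 0
after: r=4, then (((y + y) < (-6 + -5)) or (abs(y) > (y * x))) is true, then z=9, then r=7, then returns 4
verdict: not equivalent; witness: x=-3, y=-6, z=-5


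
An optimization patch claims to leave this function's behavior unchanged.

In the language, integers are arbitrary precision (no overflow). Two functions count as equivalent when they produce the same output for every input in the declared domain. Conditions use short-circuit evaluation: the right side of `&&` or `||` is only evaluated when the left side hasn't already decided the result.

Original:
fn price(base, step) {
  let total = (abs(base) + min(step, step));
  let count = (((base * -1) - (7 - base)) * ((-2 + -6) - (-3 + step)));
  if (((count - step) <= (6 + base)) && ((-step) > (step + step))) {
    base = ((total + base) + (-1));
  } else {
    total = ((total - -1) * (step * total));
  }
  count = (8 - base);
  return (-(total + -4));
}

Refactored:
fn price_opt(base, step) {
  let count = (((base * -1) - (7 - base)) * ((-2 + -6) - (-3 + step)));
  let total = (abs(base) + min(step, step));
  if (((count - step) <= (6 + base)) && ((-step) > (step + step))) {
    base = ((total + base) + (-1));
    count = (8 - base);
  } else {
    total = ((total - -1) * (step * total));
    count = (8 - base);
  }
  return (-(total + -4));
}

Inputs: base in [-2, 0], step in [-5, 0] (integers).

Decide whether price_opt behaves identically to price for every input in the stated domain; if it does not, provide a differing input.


Side by side, the visible changes include: statement counts differ, plus arithmetic usage differs, plus constant usage differs.
Spot check at base=0, step=0 — price: total becomes 0; next count becomes 35; next (((count - step) <= (6 + base)) && ((-step) > (step + step))) evaluates to false; next total becomes 0; next count becomes 8; next final value 4. price_opt: count becomes 35; next total becomes 0; next (((count - step) <= (6 + base)) && ((-step) > (step + step))) evaluates to false; next total becomes 0; next count becomes 8; next final value 4. Both give 4.
Every one of the 18 inputs gives matching results.
verdict: equivalent


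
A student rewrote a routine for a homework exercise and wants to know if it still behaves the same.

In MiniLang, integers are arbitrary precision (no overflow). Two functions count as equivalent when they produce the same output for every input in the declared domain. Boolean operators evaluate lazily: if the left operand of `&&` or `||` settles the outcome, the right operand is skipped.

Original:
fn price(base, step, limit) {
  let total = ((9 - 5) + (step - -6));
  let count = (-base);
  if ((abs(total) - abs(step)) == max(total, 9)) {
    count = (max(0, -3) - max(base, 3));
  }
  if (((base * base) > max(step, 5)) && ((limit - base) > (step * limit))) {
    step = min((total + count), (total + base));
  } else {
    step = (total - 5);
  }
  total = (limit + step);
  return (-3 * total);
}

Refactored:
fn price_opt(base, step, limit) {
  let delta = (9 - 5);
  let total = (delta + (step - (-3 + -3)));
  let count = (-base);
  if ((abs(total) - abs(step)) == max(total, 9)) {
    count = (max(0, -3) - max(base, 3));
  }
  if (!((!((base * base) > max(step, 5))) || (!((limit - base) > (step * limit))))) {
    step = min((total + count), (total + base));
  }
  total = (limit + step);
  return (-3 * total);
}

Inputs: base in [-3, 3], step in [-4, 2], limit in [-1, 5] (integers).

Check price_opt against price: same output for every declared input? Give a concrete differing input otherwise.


These are not equivalent — on base=-3, step=-4, limit=-1 the outputs split (0 vs 15).
price: total = 6; count = 3; ((abs(total) - abs(step)) == max(total, 9)) -> false; (((base * base) > max(step, 5)) && ((limit - base) > (step * limit))) -> false; step = 1; total = 0; return 0
price_opt: delta = 4; total = 6; count = 3; ((abs(total) - abs(step)) == max(total, 9)) -> false; (!((!((base * base) > max(step, 5))) || (!((limit - base) > (step * limit))))) -> false; total = -5; return 15
verdict: not equivalent; witness: base=-3, step=-4, limit=-1


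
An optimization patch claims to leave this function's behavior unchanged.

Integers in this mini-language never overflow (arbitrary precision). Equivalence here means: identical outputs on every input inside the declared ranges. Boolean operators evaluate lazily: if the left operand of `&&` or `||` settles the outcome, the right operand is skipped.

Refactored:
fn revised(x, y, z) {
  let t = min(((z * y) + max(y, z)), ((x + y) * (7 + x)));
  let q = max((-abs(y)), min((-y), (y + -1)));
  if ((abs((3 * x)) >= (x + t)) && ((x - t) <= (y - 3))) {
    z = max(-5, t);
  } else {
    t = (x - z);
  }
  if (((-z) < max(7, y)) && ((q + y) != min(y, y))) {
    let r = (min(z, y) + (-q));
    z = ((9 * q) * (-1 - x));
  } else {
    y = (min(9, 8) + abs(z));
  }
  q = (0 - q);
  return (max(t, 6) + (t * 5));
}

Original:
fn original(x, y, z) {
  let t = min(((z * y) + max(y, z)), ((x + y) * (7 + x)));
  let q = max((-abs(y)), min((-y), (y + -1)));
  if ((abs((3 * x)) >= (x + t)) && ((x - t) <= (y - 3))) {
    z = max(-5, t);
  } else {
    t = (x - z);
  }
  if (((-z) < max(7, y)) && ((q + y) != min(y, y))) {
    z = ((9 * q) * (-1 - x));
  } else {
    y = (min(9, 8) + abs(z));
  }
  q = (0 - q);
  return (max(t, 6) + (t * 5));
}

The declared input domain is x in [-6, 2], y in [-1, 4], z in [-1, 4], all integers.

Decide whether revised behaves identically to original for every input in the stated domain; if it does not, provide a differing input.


Reading the diff, among the changes: local variable names differ; and arithmetic usage differs; and statement counts differ; and min/max/abs usage differs.
Tracing x=2, y=0, z=0: original: t=0, then q=0, then ((abs((3 * x)) >= (x + t)) && ((x - t) <= (y - 3))) is false, then t=2, then (((-z) < max(7, y)) && ((q + y) != min(y, y))) is false, then y=8, then q=0, then returns 16 | revised: t=0, then q=0, then ((abs((3 * x)) >= (x + t)) && ((x - t) <= (y - 3))) is false, then t=2, then (((-z) < max(7, y)) && ((q + y) != min(y, y))) is false, then y=8, then q=0, then returns 16 — matching result 16.
Across all 324 domain points the two functions coincide.
verdict: equivalent


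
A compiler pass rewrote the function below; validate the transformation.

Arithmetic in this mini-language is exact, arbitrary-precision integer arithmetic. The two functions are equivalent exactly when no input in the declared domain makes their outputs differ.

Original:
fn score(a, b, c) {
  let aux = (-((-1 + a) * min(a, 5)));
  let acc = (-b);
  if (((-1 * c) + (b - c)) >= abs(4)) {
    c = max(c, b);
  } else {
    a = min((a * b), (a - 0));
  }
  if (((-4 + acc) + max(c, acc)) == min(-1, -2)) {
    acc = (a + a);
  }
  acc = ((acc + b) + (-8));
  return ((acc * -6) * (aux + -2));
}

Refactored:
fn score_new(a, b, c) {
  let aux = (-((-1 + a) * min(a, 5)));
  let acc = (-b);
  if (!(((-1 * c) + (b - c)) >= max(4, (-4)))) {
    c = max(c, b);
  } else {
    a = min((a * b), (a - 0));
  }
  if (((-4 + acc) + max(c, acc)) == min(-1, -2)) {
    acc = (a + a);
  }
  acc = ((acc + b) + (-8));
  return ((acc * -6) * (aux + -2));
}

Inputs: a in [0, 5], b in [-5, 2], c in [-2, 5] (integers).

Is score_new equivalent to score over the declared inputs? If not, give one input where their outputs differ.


The rewrite breaks on a=1, b=-1, c=-2, where the results are -132 and -84.
score: aux := 0 | acc := 1 | (((-1 * c) + (b - c)) >= abs(4)): false | a := -1 | (((-4 + acc) + max(c, acc)) == min(-1, -2)): true | acc := -2 | acc := -11 | result -132
score_new: aux := 0 | acc := 1 | (!(((-1 * c) + (b - c)) >= max(4, (-4)))): true | c := -1 | (((-4 + acc) + max(c, acc)) == min(-1, -2)): true | acc := 2 | acc := -7 | result -84
verdict: not equivalent; witness: a=1, b=-1, c=-2


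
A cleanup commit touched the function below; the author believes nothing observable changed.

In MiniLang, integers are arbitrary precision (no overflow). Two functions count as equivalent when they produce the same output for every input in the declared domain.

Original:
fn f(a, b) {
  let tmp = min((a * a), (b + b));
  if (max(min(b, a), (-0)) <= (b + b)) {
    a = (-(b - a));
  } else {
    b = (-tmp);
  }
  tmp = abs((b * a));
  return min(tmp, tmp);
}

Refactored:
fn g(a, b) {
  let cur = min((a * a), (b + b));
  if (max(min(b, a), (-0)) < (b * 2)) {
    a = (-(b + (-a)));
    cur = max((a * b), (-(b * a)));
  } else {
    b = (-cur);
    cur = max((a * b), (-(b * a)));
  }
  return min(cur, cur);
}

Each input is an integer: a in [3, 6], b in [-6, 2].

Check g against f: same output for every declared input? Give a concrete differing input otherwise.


Whatever the rewrite altered, no input in the stated domain can expose a difference.
Spot check at a=3, b=1 — f: tmp = 2; (max(min(b, a), (-0)) <= (b + b)) -> true; a = 2; tmp = 2; return 2. g: cur = 2; (max(min(b, a), (-0)) < (b * 2)) -> true; a = 2; cur = 2; return 2. Both give 2.
Sweeping the whole domain (36 inputs) finds no disagreement.
verdict: equivalent


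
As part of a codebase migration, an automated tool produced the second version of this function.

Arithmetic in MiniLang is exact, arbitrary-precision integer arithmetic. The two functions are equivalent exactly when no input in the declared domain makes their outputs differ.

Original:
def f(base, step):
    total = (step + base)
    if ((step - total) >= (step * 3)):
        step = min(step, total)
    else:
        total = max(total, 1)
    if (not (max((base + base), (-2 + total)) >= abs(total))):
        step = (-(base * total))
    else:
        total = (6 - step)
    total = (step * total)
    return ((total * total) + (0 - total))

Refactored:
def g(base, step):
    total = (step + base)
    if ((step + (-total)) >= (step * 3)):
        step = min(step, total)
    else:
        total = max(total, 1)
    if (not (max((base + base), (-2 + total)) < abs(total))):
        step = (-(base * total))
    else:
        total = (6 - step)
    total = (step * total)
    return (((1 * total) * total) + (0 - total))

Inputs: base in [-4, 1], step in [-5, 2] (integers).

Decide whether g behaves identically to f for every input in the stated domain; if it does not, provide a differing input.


Try base=-4, step=-5.
f: total=-9, then ((step - total) >= (step * 3)) is true, then step=-9, then (not (max((base + base), (-2 + total)) >= abs(total))) is true, then step=-36, then total=324, then returns 104652
g: total=-9, then ((step + (-total)) >= (step * 3)) is true, then step=-9, then (not (max((base + base), (-2 + total)) < abs(total))) is false, then total=15, then total=-135, then returns 18360
104652 and 18360 differ, so these are not the same function on this domain.
verdict: not equivalent; witness: base=-4, step=-5


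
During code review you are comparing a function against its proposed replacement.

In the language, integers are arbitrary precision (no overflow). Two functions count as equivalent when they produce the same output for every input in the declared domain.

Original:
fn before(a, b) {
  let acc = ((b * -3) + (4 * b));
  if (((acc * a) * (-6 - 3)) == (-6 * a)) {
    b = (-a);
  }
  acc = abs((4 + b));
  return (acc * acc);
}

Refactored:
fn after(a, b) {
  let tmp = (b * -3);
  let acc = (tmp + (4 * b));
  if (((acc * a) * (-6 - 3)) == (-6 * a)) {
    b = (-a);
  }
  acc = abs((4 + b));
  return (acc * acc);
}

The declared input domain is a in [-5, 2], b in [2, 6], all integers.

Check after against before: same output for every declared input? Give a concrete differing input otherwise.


The two versions differ — the changes include statement counts differ; local variable names differ.
Spot check at a=-3, b=5 — before: acc=5, then (((acc * a) * (-6 - 3)) == (-6 * a)) is false, then acc=9, then returns 81. after: tmp=-15, then acc=5, then (((acc * a) * (-6 - 3)) == (-6 * a)) is false, then acc=9, then returns 81. Both give 81.
Checked all 40 inputs in the declared domain: the outputs agree on every one.
verdict: equivalent


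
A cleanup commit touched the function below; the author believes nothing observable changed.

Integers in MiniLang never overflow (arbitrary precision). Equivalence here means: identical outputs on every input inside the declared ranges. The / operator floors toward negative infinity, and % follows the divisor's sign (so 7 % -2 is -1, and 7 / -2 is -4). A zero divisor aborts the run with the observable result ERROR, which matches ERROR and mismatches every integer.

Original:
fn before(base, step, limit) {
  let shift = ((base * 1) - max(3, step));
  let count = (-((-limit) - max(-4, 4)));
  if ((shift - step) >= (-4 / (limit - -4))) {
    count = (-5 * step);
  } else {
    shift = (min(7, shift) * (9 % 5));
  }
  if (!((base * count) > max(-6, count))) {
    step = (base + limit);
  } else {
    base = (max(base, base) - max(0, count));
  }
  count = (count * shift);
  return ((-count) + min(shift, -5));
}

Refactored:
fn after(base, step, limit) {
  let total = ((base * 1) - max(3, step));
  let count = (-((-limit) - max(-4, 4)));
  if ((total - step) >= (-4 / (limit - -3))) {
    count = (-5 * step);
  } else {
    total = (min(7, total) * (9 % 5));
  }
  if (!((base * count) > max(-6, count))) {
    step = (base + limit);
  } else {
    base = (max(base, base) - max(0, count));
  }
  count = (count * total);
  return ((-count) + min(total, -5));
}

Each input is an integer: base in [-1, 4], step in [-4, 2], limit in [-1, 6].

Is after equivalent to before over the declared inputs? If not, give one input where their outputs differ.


Take base=-1, step=-2, limit=0.
before: shift = -4; count = 4; ((shift - step) >= (-4 / (limit - -4))) -> false; shift = -16; (!((base * count) > max(-6, count))) -> true; step = -1; count = -64; return 48
after: total = -4; count = 4; ((total - step) >= (-4 / (limit - -3))) -> true; count = 10; (!((base * count) > max(-6, count))) -> true; step = -1; count = -40; return 35
48 and 35 differ, so these are not the same function on this domain.
verdict: not equivalent; witness: base=-1, step=-2, limit=0


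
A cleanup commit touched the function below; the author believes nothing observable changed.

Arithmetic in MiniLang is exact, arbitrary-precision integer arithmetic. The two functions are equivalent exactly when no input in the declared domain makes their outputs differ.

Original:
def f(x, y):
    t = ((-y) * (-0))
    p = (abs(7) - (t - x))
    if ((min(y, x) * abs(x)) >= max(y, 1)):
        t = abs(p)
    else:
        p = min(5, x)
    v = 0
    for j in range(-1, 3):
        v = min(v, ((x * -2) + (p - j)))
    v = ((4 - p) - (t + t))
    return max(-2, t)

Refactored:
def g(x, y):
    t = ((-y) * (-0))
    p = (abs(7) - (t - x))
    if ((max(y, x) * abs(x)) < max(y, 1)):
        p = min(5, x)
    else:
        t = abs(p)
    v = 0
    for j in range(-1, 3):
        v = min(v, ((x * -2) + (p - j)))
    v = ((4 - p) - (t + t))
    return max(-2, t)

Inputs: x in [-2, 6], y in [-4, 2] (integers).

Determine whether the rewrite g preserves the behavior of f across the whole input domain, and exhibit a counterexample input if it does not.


Input x=-2, y=1: 0 from f versus 5 from g.
verdict: not equivalent; witness: x=-2, y=1


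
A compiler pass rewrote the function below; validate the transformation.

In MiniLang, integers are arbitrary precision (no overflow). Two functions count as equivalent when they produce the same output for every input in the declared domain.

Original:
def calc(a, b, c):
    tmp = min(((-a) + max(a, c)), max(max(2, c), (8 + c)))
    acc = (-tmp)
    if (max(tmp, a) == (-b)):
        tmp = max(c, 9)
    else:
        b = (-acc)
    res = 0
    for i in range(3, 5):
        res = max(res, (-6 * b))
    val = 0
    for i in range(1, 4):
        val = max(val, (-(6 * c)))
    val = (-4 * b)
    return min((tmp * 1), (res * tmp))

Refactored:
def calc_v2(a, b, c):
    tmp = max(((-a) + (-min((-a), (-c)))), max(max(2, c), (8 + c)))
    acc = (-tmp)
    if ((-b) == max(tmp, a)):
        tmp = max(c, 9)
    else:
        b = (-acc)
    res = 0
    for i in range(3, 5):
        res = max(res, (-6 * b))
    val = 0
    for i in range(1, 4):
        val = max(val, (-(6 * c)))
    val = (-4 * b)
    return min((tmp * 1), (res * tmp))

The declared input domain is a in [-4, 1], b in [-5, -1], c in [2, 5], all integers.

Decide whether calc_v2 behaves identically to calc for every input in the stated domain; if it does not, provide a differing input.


a=-3, b=-5, c=2 yields 9 from calc but 0 from calc_v2.
verdict: not equivalent; witness: a=-3, b=-5, c=2


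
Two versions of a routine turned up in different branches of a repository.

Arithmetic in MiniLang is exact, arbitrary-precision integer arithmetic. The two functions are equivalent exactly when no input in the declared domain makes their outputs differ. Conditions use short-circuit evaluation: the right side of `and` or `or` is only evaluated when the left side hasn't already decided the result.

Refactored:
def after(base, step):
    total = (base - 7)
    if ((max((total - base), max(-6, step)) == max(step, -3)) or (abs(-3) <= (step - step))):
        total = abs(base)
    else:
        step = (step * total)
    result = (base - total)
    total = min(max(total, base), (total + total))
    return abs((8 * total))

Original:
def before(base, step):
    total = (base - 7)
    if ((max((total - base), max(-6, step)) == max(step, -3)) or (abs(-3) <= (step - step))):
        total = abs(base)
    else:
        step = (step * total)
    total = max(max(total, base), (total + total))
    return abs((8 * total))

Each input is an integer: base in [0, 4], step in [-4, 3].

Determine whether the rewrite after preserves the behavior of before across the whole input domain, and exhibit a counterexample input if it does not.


Not equivalent: base=0, step=-4 separates them (0 vs 112).
before: total=-7, then ((max((total - base), max(-6, step)) == max(step, -3)) or (abs(-3) <= (step - step))) is false, then step=28, then total=0, then returns 0
after: total=-7, then ((max((total - base), max(-6, step)) == max(step, -3)) or (abs(-3) <= (step - step))) is false, then step=28, then result=7, then total=-14, then returns 112
verdict: not equivalent; witness: base=0, step=-4


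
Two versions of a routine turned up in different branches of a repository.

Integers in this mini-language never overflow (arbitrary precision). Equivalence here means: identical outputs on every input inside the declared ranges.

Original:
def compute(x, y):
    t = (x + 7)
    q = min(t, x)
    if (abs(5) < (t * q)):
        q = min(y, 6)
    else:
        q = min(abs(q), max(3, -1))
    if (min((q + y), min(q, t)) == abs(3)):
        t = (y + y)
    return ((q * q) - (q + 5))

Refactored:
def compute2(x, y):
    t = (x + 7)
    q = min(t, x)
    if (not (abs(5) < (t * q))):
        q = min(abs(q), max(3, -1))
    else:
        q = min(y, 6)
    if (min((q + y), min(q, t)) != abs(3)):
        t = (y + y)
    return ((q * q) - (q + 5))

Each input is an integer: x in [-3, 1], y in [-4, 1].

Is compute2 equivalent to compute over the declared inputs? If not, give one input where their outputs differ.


Although `(min((q + y), min(q, t)) == abs(3))` became `(min((q + y), min(q, t)) != abs(3))`, no input in the stated domain can expose it.
One worked example (x=-2, y=-1) — compute: t becomes 5; next q becomes -2; next (abs(5) < (t * q)) evaluates to false; next q becomes 2; next (min((q + y), min(q, t)) == abs(3)) evaluates to false; next final value -3; compute2: t becomes 5; next q becomes -2; next (not (abs(5) < (t * q))) evaluates to true; next q becomes 2; next (min((q + y), min(q, t)) != abs(3)) evaluates to true; next t becomes -2; next final value -3; agreement on -3.
Across all 30 domain points the two functions coincide.
verdict: equivalent
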